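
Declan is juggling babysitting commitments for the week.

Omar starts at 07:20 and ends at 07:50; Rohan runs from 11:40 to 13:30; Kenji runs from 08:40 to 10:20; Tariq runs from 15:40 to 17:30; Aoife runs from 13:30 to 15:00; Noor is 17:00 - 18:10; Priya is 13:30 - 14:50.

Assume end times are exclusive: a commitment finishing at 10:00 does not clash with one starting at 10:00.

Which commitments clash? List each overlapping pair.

Aoife & Priya, Noor & Tariq

Sorted by start: Omar, Kenji, Rohan, Aoife, Priya, Tariq, Noor.
Kenji starts after Omar ends, so Omar has no further overlaps.
Rohan starts after Kenji ends, so Kenji has no further overlaps.
Aoife starts exactly when Rohan ends (back-to-back, no overlap), so Rohan has no further overlaps.
Priya starts before Aoife ends → Aoife and Priya overlap.
Tariq starts after Aoife ends, so Aoife has no further overlaps.
Tariq starts after Priya ends, so Priya has no further overlaps.
Noor starts before Tariq ends → Tariq and Noor overlap.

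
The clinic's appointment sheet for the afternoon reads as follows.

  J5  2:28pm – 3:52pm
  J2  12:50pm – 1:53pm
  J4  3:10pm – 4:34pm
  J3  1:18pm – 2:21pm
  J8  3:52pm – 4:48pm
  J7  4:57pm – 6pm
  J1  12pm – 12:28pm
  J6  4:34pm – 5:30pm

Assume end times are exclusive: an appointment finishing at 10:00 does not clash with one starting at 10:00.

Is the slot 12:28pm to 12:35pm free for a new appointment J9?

Yes — the slot is free

J1: ends 12:28pm at or before J9 starts 12:28pm → clear.
J2: starts 12:50pm at or after J9 ends 12:35pm → clear.
J3: starts 1:18pm at or after J9 ends 12:35pm → clear.
J5: starts 2:28pm at or after J9 ends 12:35pm → clear.
J4: starts 3:10pm at or after J9 ends 12:35pm → clear.
J8: starts 3:52pm at or after J9 ends 12:35pm → clear.
J6: starts 4:34pm at or after J9 ends 12:35pm → clear.
J7: starts 4:57pm at or after J9 ends 12:35pm → clear.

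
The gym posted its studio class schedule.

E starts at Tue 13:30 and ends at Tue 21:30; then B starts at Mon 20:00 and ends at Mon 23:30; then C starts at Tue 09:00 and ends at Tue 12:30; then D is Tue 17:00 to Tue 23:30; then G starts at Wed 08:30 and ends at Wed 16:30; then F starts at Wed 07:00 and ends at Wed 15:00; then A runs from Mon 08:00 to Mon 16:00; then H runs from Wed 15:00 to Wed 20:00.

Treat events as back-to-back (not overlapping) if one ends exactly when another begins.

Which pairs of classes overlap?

Sorted by start: A, B, C, E, D, F, G, H.
B starts after A ends, so nothing later overlaps A either.
C starts after B ends, so nothing later overlaps B either.
E starts after C ends, so nothing later overlaps C either.
D starts before E ends → E and D overlap.
F starts after E ends, so nothing later overlaps E either.
F starts after D ends, so nothing later overlaps D either.
G starts before F ends → F and G overlap.
H starts exactly when F ends (back-to-back, no overlap).
H starts before G ends → G and H overlap.

D & E, F & G, G & H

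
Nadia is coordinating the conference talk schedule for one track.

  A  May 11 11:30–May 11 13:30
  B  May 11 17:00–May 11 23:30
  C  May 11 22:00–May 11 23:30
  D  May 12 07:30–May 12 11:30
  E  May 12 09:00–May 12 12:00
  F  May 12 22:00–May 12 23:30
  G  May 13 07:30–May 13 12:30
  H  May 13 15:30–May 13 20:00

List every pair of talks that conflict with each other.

B & C, D & E

Check each pair: they overlap iff neither finishes before the other starts.
Sorted by start: A, B, C, D, E, F, G, H.
B starts after A ends; A is clear from here.
C starts before B ends → B and C overlap.
D starts after B ends; B is clear from here.
D starts after C ends; C is clear from here.
E starts before D ends → D and E overlap.
F starts after D ends; D is clear from here.
F starts after E ends; E is clear from here.
G starts after F ends; F is clear from here.
H starts after G ends.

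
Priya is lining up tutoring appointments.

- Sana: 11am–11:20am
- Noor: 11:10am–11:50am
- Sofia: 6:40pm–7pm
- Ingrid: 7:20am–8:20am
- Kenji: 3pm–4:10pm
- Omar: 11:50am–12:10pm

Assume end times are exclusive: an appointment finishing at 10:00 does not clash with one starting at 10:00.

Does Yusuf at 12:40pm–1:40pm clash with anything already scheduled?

No — it doesn't clash with anything

Ingrid: ends 8:20am at or before Yusuf starts 12:40pm → clear.
Sana: ends 11:20am at or before Yusuf starts 12:40pm → clear.
Noor: ends 11:50am at or before Yusuf starts 12:40pm → clear.
Omar: ends 12:10pm at or before Yusuf starts 12:40pm → clear.
Kenji: starts 3pm at or after Yusuf ends 1:40pm → clear.
Sofia: starts 6:40pm at or after Yusuf ends 1:40pm → clear.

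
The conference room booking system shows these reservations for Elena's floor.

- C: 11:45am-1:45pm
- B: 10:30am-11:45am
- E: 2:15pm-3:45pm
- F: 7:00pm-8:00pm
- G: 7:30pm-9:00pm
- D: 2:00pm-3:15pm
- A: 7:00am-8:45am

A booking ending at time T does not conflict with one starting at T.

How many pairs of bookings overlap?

Check each pair: they overlap iff neither finishes before the other starts.
Sorted by start: A, B, C, D, E, F, G.
B starts after A ends; A is clear from here.
C starts exactly when B ends (back-to-back, no overlap); B is clear from here.
D starts after C ends; C is clear from here.
E starts before D ends → D and E overlap.
F starts after D ends; D is clear from here.
F starts after E ends; E is clear from here.
G starts before F ends → F and G overlap.
Overlapping pairs: D & E, F & G — 2 in total.

2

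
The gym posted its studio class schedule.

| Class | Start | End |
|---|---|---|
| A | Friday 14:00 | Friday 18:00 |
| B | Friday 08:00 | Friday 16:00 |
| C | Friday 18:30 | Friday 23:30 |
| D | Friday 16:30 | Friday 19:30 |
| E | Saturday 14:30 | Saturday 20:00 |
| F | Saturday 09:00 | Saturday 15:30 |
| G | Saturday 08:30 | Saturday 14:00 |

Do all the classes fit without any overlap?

Sorted by start: B, A, D, C, G, F, E.
A starts before B ends → B and A overlap.
That's a conflict, so the schedule is not conflict-free.

No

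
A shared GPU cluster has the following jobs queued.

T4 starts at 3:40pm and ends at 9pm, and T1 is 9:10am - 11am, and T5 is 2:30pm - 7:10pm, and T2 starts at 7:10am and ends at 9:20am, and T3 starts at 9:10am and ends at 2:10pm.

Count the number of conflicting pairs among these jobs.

Two intervals overlap when each starts before the other ends.
Sorted by start: T2, T1, T3, T5, T4.
T1 starts before T2 ends → T2 and T1 overlap.
T3 starts before T2 ends → T2 and T3 overlap.
T5 starts after T2 ends, so T2 has no further overlaps.
T3 starts before T1 ends → T1 and T3 overlap.
T5 starts after T1 ends, so T1 has no further overlaps.
T5 starts after T3 ends, so T3 has no further overlaps.
T4 starts before T5 ends → T5 and T4 overlap.
Overlapping pairs: T1 & T2, T1 & T3, T2 & T3, T4 & T5 — 4 in total.

4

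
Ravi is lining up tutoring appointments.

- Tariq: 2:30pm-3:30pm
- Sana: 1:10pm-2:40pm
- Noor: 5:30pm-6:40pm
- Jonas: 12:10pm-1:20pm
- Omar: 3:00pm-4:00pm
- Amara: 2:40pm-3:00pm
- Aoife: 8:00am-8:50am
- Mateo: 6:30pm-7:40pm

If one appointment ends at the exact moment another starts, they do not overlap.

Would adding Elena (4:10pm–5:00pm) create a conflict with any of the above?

Aoife: ends 8:50am at or before Elena starts 4:10pm → clear.
Jonas: ends 1:20pm at or before Elena starts 4:10pm → clear.
Sana: ends 2:40pm at or before Elena starts 4:10pm → clear.
Tariq: ends 3:30pm at or before Elena starts 4:10pm → clear.
Amara: ends 3:00pm at or before Elena starts 4:10pm → clear.
Omar: ends 4:00pm at or before Elena starts 4:10pm → clear.
Noor: starts 5:30pm at or after Elena ends 5:00pm → clear.
Mateo: starts 6:30pm at or after Elena ends 5:00pm → clear.

No — it doesn't clash with anything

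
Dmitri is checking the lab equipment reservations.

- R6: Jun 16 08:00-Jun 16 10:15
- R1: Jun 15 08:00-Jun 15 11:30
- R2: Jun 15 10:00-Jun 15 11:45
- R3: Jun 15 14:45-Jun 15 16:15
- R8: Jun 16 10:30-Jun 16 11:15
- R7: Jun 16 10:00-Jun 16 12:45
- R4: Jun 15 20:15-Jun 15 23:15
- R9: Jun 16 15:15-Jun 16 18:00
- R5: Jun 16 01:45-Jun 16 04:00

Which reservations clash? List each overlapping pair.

Two intervals overlap when each starts before the other ends.
Sorted by start: R1, R2, R3, R4, R5, R6, R7, R8, R9.
R2 starts before R1 ends → R1 and R2 overlap.
R3 starts after R1 ends, so nothing later overlaps R1 either.
R3 starts after R2 ends, so nothing later overlaps R2 either.
R4 starts after R3 ends, so nothing later overlaps R3 either.
R5 starts after R4 ends, so nothing later overlaps R4 either.
R6 starts after R5 ends, so nothing later overlaps R5 either.
R7 starts before R6 ends → R6 and R7 overlap.
R8 starts after R6 ends, so nothing later overlaps R6 either.
R8 starts before R7 ends → R7 and R8 overlap.
R9 starts after R7 ends.
R9 starts after R8 ends.

R1 & R2, R6 & R7, R7 & R8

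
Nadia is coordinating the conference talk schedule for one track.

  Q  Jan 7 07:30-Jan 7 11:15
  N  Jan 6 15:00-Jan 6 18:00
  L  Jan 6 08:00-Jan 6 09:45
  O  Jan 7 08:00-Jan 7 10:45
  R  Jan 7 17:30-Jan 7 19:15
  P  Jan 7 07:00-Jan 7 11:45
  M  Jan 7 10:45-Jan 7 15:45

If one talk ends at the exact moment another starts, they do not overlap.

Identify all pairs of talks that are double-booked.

M & P, M & Q, O & P, O & Q, P & Q

Sorted by start: L, N, P, Q, O, M, R.
N starts after L ends, so nothing later overlaps L either.
P starts after N ends, so nothing later overlaps N either.
Q starts before P ends → P and Q overlap.
O starts before P ends → P and O overlap.
M starts before P ends → P and M overlap.
R starts after P ends.
O starts before Q ends → Q and O overlap.
M starts before Q ends → Q and M overlap.
R starts after Q ends.
M starts exactly when O ends (back-to-back, no overlap), so nothing later overlaps O either.
R starts after M ends.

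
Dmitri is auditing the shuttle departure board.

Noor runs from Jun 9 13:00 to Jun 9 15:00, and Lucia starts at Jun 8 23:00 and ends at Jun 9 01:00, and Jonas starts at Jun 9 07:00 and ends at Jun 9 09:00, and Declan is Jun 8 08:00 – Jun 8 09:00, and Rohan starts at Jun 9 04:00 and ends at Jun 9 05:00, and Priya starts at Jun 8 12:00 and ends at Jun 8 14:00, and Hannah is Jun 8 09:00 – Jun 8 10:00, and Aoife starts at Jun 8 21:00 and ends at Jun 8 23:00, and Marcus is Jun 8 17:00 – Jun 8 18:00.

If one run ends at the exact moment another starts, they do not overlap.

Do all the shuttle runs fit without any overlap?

Yes

Sorted by start: Declan, Hannah, Priya, Marcus, Aoife, Lucia, Rohan, Jonas, Noor.
Hannah starts exactly when Declan ends (back-to-back, no overlap) — done with Declan.
Priya starts after Hannah ends — done with Hannah.
Marcus starts after Priya ends — done with Priya.
Aoife starts after Marcus ends — done with Marcus.
Lucia starts exactly when Aoife ends (back-to-back, no overlap) — done with Aoife.
Rohan starts after Lucia ends — done with Lucia.
Jonas starts after Rohan ends — done with Rohan.
Noor starts after Jonas ends.
Every pair is clear; the schedule has no overlaps.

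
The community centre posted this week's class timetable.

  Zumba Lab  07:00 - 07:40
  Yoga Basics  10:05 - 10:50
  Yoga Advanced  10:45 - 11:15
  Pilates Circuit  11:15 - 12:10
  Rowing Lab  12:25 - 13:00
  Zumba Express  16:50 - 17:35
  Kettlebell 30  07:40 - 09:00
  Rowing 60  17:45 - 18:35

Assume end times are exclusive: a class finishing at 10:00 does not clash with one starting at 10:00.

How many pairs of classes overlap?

Sorted by start: Zumba Lab, Kettlebell 30, Yoga Basics, Yoga Advanced, Pilates Circuit, Rowing Lab, Zumba Express, Rowing 60.
Kettlebell 30 starts exactly when Zumba Lab ends (back-to-back, no overlap), so Zumba Lab has no further overlaps.
Yoga Basics starts after Kettlebell 30 ends, so Kettlebell 30 has no further overlaps.
Yoga Advanced starts before Yoga Basics ends → Yoga Basics and Yoga Advanced overlap.
Pilates Circuit starts after Yoga Basics ends, so Yoga Basics has no further overlaps.
Pilates Circuit starts exactly when Yoga Advanced ends (back-to-back, no overlap), so Yoga Advanced has no further overlaps.
Rowing Lab starts after Pilates Circuit ends, so Pilates Circuit has no further overlaps.
Zumba Express starts after Rowing Lab ends, so Rowing Lab has no further overlaps.
Rowing 60 starts after Zumba Express ends.
Overlapping pairs: Yoga Advanced & Yoga Basics — 1 in total.

1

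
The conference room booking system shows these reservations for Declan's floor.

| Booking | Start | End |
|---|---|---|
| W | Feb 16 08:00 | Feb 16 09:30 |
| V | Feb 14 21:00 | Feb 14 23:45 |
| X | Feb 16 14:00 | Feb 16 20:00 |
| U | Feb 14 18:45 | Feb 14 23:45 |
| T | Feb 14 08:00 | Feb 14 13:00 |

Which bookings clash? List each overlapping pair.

Sorted by start: T, U, V, W, X.
U starts after T ends, so nothing later overlaps T either.
V starts before U ends → U and V overlap.
W starts after U ends, so nothing later overlaps U either.
W starts after V ends, so nothing later overlaps V either.
X starts after W ends.

U & V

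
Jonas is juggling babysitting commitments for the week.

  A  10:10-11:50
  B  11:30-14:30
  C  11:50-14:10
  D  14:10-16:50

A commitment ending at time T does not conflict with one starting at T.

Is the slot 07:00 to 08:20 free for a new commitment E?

Yes — the slot is free

A: starts 10:10 at or after E ends 08:20 → clear.
B: starts 11:30 at or after E ends 08:20 → clear.
C: starts 11:50 at or after E ends 08:20 → clear.
D: starts 14:10 at or after E ends 08:20 → clear.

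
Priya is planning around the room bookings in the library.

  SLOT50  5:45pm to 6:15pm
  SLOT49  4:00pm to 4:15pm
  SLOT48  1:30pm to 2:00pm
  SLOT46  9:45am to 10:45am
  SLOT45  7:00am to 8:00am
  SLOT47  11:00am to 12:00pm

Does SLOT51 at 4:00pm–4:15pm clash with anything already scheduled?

Yes — it overlaps SLOT49

SLOT45: ends 8:00am at or before SLOT51 starts 4:00pm → clear.
SLOT46: ends 10:45am at or before SLOT51 starts 4:00pm → clear.
SLOT47: ends 12:00pm at or before SLOT51 starts 4:00pm → clear.
SLOT48: ends 2:00pm at or before SLOT51 starts 4:00pm → clear.
SLOT49: starts 4:00pm before SLOT51 ends 4:15pm, and ends 4:15pm after SLOT51 starts 4:00pm → overlap.
SLOT50: starts 5:45pm at or after SLOT51 ends 4:15pm → clear.
SLOT51 overlaps SLOT49.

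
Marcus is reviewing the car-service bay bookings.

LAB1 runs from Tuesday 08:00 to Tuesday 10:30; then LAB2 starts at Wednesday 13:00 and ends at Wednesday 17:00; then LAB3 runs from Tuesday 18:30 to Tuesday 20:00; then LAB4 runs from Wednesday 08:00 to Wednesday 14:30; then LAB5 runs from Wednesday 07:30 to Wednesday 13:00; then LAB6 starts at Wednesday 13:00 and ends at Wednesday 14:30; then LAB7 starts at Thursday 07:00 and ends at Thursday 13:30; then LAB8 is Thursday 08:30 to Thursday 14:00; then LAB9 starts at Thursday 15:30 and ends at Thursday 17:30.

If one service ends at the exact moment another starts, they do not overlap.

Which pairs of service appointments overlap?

LAB2 & LAB4, LAB2 & LAB6, LAB4 & LAB5, LAB4 & LAB6, LAB7 & LAB8

Sorted by start: LAB1, LAB3, LAB5, LAB4, LAB2, LAB6, LAB7, LAB8, LAB9.
LAB3 starts after LAB1 ends, so LAB1 has no further overlaps.
LAB5 starts after LAB3 ends, so LAB3 has no further overlaps.
LAB4 starts before LAB5 ends → LAB5 and LAB4 overlap.
LAB2 starts exactly when LAB5 ends (back-to-back, no overlap), so LAB5 has no further overlaps.
LAB2 starts before LAB4 ends → LAB4 and LAB2 overlap.
LAB6 starts before LAB4 ends → LAB4 and LAB6 overlap.
LAB7 starts after LAB4 ends, so LAB4 has no further overlaps.
LAB6 starts before LAB2 ends → LAB2 and LAB6 overlap.
LAB7 starts after LAB2 ends, so LAB2 has no further overlaps.
LAB7 starts after LAB6 ends, so LAB6 has no further overlaps.
LAB8 starts before LAB7 ends → LAB7 and LAB8 overlap.
LAB9 starts after LAB7 ends.
LAB9 starts after LAB8 ends.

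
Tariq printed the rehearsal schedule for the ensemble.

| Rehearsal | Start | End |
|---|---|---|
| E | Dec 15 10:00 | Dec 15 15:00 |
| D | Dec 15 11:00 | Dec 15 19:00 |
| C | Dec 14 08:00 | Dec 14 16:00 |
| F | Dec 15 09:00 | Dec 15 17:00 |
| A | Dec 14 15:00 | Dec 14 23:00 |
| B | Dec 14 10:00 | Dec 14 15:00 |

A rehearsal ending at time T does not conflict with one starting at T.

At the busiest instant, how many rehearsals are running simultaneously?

Walk through starts and ends in time order (an end at T is processed before a start at T):
Dec 14 08:00 start C → 1
Dec 14 10:00 start B → 2
Dec 14 15:00 end B → 1
Dec 14 15:00 start A → 2
Dec 14 16:00 end C → 1
Dec 14 23:00 end A → 0
Dec 15 09:00 start F → 1
Dec 15 10:00 start E → 2
Dec 15 11:00 start D → 3
Dec 15 15:00 end E → 2
Dec 15 17:00 end F → 1
Dec 15 19:00 end D → 0
Peak is 3, at Dec 15 11:00 (D, E, F).

3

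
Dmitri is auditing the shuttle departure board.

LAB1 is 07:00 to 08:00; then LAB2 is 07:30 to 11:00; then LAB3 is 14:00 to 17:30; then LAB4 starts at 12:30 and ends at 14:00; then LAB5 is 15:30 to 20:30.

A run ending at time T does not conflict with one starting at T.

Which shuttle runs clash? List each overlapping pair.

Sorted by start: LAB1, LAB2, LAB4, LAB3, LAB5.
LAB2 starts before LAB1 ends → LAB1 and LAB2 overlap.
LAB4 starts after LAB1 ends, so nothing later overlaps LAB1 either.
LAB4 starts after LAB2 ends, so nothing later overlaps LAB2 either.
LAB3 starts exactly when LAB4 ends (back-to-back, no overlap), so nothing later overlaps LAB4 either.
LAB5 starts before LAB3 ends → LAB3 and LAB5 overlap.

LAB1 & LAB2, LAB3 & LAB5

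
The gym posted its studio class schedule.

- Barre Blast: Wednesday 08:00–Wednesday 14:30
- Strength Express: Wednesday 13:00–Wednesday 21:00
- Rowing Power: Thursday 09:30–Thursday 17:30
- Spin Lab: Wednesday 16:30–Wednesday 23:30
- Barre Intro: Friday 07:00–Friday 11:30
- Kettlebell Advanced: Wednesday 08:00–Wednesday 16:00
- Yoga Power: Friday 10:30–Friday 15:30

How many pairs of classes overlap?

Sorted by start: Barre Blast, Kettlebell Advanced, Strength Express, Spin Lab, Rowing Power, Barre Intro, Yoga Power.
Kettlebell Advanced starts before Barre Blast ends → Barre Blast and Kettlebell Advanced overlap.
Strength Express starts before Barre Blast ends → Barre Blast and Strength Express overlap.
Spin Lab starts after Barre Blast ends; Barre Blast is clear from here.
Strength Express starts before Kettlebell Advanced ends → Kettlebell Advanced and Strength Express overlap.
Spin Lab starts after Kettlebell Advanced ends; Kettlebell Advanced is clear from here.
Spin Lab starts before Strength Express ends → Strength Express and Spin Lab overlap.
Rowing Power starts after Strength Express ends; Strength Express is clear from here.
Rowing Power starts after Spin Lab ends; Spin Lab is clear from here.
Barre Intro starts after Rowing Power ends; Rowing Power is clear from here.
Yoga Power starts before Barre Intro ends → Barre Intro and Yoga Power overlap.
Overlapping pairs: Barre Blast & Kettlebell Advanced, Barre Blast & Strength Express, Barre Intro & Yoga Power, Kettlebell Advanced & Strength Express, Spin Lab & Strength Express — 5 in total.

5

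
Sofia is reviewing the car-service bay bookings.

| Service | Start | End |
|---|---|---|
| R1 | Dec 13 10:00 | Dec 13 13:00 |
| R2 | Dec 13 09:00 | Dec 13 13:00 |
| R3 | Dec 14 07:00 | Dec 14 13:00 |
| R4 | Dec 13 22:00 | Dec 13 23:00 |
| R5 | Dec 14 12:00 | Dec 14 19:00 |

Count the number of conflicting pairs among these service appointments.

Sorted by start: R2, R1, R4, R3, R5.
R1 starts before R2 ends → R2 and R1 overlap.
R4 starts after R2 ends, so nothing later overlaps R2 either.
R4 starts after R1 ends, so nothing later overlaps R1 either.
R3 starts after R4 ends, so nothing later overlaps R4 either.
R5 starts before R3 ends → R3 and R5 overlap.
Overlapping pairs: R1 & R2, R3 & R5 — 2 in total.

2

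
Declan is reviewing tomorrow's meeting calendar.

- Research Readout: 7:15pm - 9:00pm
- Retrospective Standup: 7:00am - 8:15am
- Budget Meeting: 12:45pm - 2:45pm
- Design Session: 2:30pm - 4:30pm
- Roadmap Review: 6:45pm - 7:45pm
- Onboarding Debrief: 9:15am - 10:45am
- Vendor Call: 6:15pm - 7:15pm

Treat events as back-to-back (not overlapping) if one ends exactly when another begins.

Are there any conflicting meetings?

Yes

Sorted by start: Retrospective Standup, Onboarding Debrief, Budget Meeting, Design Session, Vendor Call, Roadmap Review, Research Readout.
Onboarding Debrief starts after Retrospective Standup ends, so Retrospective Standup has no further overlaps.
Budget Meeting starts after Onboarding Debrief ends, so Onboarding Debrief has no further overlaps.
Design Session starts before Budget Meeting ends → Budget Meeting and Design Session overlap.
That's a conflict, so the schedule is not conflict-free.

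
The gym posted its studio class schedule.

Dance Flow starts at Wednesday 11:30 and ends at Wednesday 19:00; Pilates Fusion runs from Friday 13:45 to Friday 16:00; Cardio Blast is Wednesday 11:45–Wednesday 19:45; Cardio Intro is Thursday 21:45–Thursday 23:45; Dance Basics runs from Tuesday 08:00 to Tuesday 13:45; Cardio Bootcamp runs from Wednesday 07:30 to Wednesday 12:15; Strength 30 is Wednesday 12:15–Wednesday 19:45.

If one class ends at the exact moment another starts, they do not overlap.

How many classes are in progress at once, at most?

Walk through starts and ends in time order (an end at T is processed before a start at T):
Tuesday 08:00 start Dance Basics → 1
Tuesday 13:45 end Dance Basics → 0
Wednesday 07:30 start Cardio Bootcamp → 1
Wednesday 11:30 start Dance Flow → 2
Wednesday 11:45 start Cardio Blast → 3
Wednesday 12:15 end Cardio Bootcamp → 2
Wednesday 12:15 start Strength 30 → 3
Wednesday 19:00 end Dance Flow → 2
Wednesday 19:45 end Cardio Blast → 1
Wednesday 19:45 end Strength 30 → 0
Thursday 21:45 start Cardio Intro → 1
Thursday 23:45 end Cardio Intro → 0
Friday 13:45 start Pilates Fusion → 1
Friday 16:00 end Pilates Fusion → 0
Peak is 3, at Wednesday 11:45 (Cardio Blast, Cardio Bootcamp, Dance Flow).

3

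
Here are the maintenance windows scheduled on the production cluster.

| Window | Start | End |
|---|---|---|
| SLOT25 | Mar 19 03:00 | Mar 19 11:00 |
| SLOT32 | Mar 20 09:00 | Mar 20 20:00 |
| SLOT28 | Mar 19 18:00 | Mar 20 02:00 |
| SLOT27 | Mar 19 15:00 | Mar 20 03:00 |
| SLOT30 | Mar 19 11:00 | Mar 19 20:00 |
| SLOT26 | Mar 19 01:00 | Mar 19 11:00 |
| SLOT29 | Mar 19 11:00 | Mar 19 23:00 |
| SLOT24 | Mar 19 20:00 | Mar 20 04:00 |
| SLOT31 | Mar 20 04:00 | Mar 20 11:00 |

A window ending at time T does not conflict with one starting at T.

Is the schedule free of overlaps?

Two intervals overlap when each starts before the other ends.
Sorted by start: SLOT26, SLOT25, SLOT29, SLOT30, SLOT27, SLOT28, SLOT24, SLOT31, SLOT32.
SLOT25 starts before SLOT26 ends → SLOT26 and SLOT25 overlap.
That's a conflict, so the schedule is not conflict-free.

No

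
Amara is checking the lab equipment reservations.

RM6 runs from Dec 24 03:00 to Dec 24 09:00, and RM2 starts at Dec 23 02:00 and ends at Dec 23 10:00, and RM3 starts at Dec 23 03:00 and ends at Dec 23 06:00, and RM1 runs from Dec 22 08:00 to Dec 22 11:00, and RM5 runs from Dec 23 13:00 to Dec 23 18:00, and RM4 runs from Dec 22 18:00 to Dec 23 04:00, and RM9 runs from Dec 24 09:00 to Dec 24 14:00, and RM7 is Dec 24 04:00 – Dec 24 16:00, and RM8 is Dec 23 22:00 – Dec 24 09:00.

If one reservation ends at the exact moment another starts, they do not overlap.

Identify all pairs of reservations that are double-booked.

Two intervals overlap when each starts before the other ends.
Sorted by start: RM1, RM4, RM2, RM3, RM5, RM8, RM6, RM7, RM9.
RM4 starts after RM1 ends — done with RM1.
RM2 starts before RM4 ends → RM4 and RM2 overlap.
RM3 starts before RM4 ends → RM4 and RM3 overlap.
RM5 starts after RM4 ends — done with RM4.
RM3 starts before RM2 ends → RM2 and RM3 overlap.
RM5 starts after RM2 ends — done with RM2.
RM5 starts after RM3 ends — done with RM3.
RM8 starts after RM5 ends — done with RM5.
RM6 starts before RM8 ends → RM8 and RM6 overlap.
RM7 starts before RM8 ends → RM8 and RM7 overlap.
RM9 starts exactly when RM8 ends (back-to-back, no overlap).
RM7 starts before RM6 ends → RM6 and RM7 overlap.
RM9 starts exactly when RM6 ends (back-to-back, no overlap).
RM9 starts before RM7 ends → RM7 and RM9 overlap.

RM2 & RM3, RM2 & RM4, RM3 & RM4, RM6 & RM7, RM6 & RM8, RM7 & RM8, RM7 & RM9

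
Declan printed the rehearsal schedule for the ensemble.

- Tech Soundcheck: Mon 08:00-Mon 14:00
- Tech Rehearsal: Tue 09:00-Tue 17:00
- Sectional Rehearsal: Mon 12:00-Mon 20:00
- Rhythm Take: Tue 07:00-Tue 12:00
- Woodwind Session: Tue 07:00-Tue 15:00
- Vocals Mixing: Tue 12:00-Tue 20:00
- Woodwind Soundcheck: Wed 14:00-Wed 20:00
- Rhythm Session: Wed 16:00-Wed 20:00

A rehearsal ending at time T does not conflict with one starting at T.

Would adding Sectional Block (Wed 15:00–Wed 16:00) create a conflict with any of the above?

Yes — it overlaps Woodwind Soundcheck

Tech Soundcheck: ends Mon 14:00 at or before Sectional Block starts Wed 15:00 → clear.
Sectional Rehearsal: ends Mon 20:00 at or before Sectional Block starts Wed 15:00 → clear.
Rhythm Take: ends Tue 12:00 at or before Sectional Block starts Wed 15:00 → clear.
Woodwind Session: ends Tue 15:00 at or before Sectional Block starts Wed 15:00 → clear.
Tech Rehearsal: ends Tue 17:00 at or before Sectional Block starts Wed 15:00 → clear.
Vocals Mixing: ends Tue 20:00 at or before Sectional Block starts Wed 15:00 → clear.
Woodwind Soundcheck: starts Wed 14:00 before Sectional Block ends Wed 16:00, and ends Wed 20:00 after Sectional Block starts Wed 15:00 → overlap.
Rhythm Session: starts Wed 16:00 at or after Sectional Block ends Wed 16:00 → clear.
Sectional Block overlaps Woodwind Soundcheck.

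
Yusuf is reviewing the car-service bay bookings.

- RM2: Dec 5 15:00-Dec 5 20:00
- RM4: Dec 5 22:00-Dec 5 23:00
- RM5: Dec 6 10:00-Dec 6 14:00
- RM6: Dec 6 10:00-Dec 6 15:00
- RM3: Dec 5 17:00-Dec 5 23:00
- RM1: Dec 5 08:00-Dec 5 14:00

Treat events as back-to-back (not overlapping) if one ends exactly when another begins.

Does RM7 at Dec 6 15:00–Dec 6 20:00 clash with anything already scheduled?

RM1: ends Dec 5 14:00 at or before RM7 starts Dec 6 15:00 → clear.
RM2: ends Dec 5 20:00 at or before RM7 starts Dec 6 15:00 → clear.
RM3: ends Dec 5 23:00 at or before RM7 starts Dec 6 15:00 → clear.
RM4: ends Dec 5 23:00 at or before RM7 starts Dec 6 15:00 → clear.
RM5: ends Dec 6 14:00 at or before RM7 starts Dec 6 15:00 → clear.
RM6: ends Dec 6 15:00 at or before RM7 starts Dec 6 15:00 → clear.

No — it doesn't clash with anything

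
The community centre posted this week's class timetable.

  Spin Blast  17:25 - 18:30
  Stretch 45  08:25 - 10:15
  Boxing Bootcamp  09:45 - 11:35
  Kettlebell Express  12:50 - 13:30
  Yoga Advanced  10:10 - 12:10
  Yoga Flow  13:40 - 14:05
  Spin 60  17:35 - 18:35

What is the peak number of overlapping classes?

Sort all start/end points and keep a running count:
08:25 start Stretch 45 → 1
09:45 start Boxing Bootcamp → 2
10:10 start Yoga Advanced → 3
10:15 end Stretch 45 → 2
11:35 end Boxing Bootcamp → 1
12:10 end Yoga Advanced → 0
12:50 start Kettlebell Express → 1
13:30 end Kettlebell Express → 0
13:40 start Yoga Flow → 1
14:05 end Yoga Flow → 0
17:25 start Spin Blast → 1
17:35 start Spin 60 → 2
18:30 end Spin Blast → 1
18:35 end Spin 60 → 0
Peak is 3, at 10:10 (Boxing Bootcamp, Stretch 45, Yoga Advanced).

3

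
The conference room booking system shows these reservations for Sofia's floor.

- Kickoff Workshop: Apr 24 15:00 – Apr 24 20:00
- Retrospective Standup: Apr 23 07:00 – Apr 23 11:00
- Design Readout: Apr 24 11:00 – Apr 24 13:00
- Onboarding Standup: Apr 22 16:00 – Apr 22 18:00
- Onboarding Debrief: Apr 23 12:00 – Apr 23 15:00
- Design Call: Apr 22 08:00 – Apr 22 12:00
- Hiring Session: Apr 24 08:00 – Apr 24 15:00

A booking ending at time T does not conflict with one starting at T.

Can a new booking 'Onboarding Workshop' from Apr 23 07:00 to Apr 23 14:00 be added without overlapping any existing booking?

Design Call: ends Apr 22 12:00 at or before Onboarding Workshop starts Apr 23 07:00 → clear.
Onboarding Standup: ends Apr 22 18:00 at or before Onboarding Workshop starts Apr 23 07:00 → clear.
Retrospective Standup: starts Apr 23 07:00 before Onboarding Workshop ends Apr 23 14:00, and ends Apr 23 11:00 after Onboarding Workshop starts Apr 23 07:00 → overlap.
Onboarding Debrief: starts Apr 23 12:00 before Onboarding Workshop ends Apr 23 14:00, and ends Apr 23 15:00 after Onboarding Workshop starts Apr 23 07:00 → overlap.
Hiring Session: starts Apr 24 08:00 at or after Onboarding Workshop ends Apr 23 14:00 → clear.
Design Readout: starts Apr 24 11:00 at or after Onboarding Workshop ends Apr 23 14:00 → clear.
Kickoff Workshop: starts Apr 24 15:00 at or after Onboarding Workshop ends Apr 23 14:00 → clear.
Onboarding Workshop overlaps Retrospective Standup, Onboarding Debrief.

No — it overlaps Onboarding Debrief, Retrospective Standup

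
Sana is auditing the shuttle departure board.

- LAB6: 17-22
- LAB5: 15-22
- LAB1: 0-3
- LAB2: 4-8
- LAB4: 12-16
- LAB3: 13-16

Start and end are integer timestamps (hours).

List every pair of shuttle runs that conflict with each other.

LAB3 & LAB4, LAB3 & LAB5, LAB4 & LAB5, LAB5 & LAB6

Sorted by start: LAB1, LAB2, LAB4, LAB3, LAB5, LAB6.
LAB2 starts after LAB1 ends, so LAB1 has no further overlaps.
LAB4 starts after LAB2 ends, so LAB2 has no further overlaps.
LAB3 starts before LAB4 ends → LAB4 and LAB3 overlap.
LAB5 starts before LAB4 ends → LAB4 and LAB5 overlap.
LAB6 starts after LAB4 ends.
LAB5 starts before LAB3 ends → LAB3 and LAB5 overlap.
LAB6 starts after LAB3 ends.
LAB6 starts before LAB5 ends → LAB5 and LAB6 overlap.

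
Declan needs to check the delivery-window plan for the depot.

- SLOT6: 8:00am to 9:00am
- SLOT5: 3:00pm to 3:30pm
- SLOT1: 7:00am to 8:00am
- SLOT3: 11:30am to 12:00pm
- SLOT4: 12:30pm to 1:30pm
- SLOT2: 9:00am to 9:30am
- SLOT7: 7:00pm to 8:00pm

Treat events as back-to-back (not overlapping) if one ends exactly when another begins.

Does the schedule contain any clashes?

No

Sorted by start: SLOT1, SLOT6, SLOT2, SLOT3, SLOT4, SLOT5, SLOT7.
SLOT6 starts exactly when SLOT1 ends (back-to-back, no overlap); SLOT1 is clear from here.
SLOT2 starts exactly when SLOT6 ends (back-to-back, no overlap); SLOT6 is clear from here.
SLOT3 starts after SLOT2 ends; SLOT2 is clear from here.
SLOT4 starts after SLOT3 ends; SLOT3 is clear from here.
SLOT5 starts after SLOT4 ends; SLOT4 is clear from here.
SLOT7 starts after SLOT5 ends.
Every pair is clear; the schedule has no overlaps.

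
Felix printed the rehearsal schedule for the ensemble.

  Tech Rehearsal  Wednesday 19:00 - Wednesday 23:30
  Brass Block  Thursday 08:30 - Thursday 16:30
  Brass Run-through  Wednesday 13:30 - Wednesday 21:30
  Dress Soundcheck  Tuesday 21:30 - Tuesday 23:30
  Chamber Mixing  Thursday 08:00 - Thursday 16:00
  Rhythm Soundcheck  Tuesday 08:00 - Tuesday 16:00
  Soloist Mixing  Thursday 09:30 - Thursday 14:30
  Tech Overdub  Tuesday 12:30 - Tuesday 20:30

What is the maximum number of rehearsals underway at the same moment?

Walk through starts and ends in time order (an end at T is processed before a start at T):
Tuesday 08:00 start Rhythm Soundcheck → 1
Tuesday 12:30 start Tech Overdub → 2
Tuesday 16:00 end Rhythm Soundcheck → 1
Tuesday 20:30 end Tech Overdub → 0
Tuesday 21:30 start Dress Soundcheck → 1
Tuesday 23:30 end Dress Soundcheck → 0
Wednesday 13:30 start Brass Run-through → 1
Wednesday 19:00 start Tech Rehearsal → 2
Wednesday 21:30 end Brass Run-through → 1
Wednesday 23:30 end Tech Rehearsal → 0
Thursday 08:00 start Chamber Mixing → 1
Thursday 08:30 start Brass Block → 2
Thursday 09:30 start Soloist Mixing → 3
Thursday 14:30 end Soloist Mixing → 2
Thursday 16:00 end Chamber Mixing → 1
Thursday 16:30 end Brass Block → 0
Peak is 3, at Thursday 09:30 (Brass Block, Chamber Mixing, Soloist Mixing).

3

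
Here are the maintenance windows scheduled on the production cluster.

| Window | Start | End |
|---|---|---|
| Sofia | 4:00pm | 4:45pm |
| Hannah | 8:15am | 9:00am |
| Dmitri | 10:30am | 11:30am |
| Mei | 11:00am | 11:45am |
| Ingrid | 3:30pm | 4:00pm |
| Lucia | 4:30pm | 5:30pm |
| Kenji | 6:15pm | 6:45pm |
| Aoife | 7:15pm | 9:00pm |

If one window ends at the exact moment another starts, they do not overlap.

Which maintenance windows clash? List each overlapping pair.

Dmitri & Mei, Lucia & Sofia

Sorted by start: Hannah, Dmitri, Mei, Ingrid, Sofia, Lucia, Kenji, Aoife.
Dmitri starts after Hannah ends — done with Hannah.
Mei starts before Dmitri ends → Dmitri and Mei overlap.
Ingrid starts after Dmitri ends — done with Dmitri.
Ingrid starts after Mei ends — done with Mei.
Sofia starts exactly when Ingrid ends (back-to-back, no overlap) — done with Ingrid.
Lucia starts before Sofia ends → Sofia and Lucia overlap.
Kenji starts after Sofia ends — done with Sofia.
Kenji starts after Lucia ends — done with Lucia.
Aoife starts after Kenji ends.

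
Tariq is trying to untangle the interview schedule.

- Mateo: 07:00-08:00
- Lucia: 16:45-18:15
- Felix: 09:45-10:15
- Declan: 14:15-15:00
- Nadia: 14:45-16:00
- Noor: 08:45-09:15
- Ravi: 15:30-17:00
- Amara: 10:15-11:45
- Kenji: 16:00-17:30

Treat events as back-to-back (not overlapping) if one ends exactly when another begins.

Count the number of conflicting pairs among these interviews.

Check each pair: they overlap iff neither finishes before the other starts.
Sorted by start: Mateo, Noor, Felix, Amara, Declan, Nadia, Ravi, Kenji, Lucia.
Noor starts after Mateo ends, so nothing later overlaps Mateo either.
Felix starts after Noor ends, so nothing later overlaps Noor either.
Amara starts exactly when Felix ends (back-to-back, no overlap), so nothing later overlaps Felix either.
Declan starts after Amara ends, so nothing later overlaps Amara either.
Nadia starts before Declan ends → Declan and Nadia overlap.
Ravi starts after Declan ends, so nothing later overlaps Declan either.
Ravi starts before Nadia ends → Nadia and Ravi overlap.
Kenji starts exactly when Nadia ends (back-to-back, no overlap), so nothing later overlaps Nadia either.
Kenji starts before Ravi ends → Ravi and Kenji overlap.
Lucia starts before Ravi ends → Ravi and Lucia overlap.
Lucia starts before Kenji ends → Kenji and Lucia overlap.
Overlapping pairs: Declan & Nadia, Kenji & Lucia, Kenji & Ravi, Lucia & Ravi, Nadia & Ravi — 5 in total.

5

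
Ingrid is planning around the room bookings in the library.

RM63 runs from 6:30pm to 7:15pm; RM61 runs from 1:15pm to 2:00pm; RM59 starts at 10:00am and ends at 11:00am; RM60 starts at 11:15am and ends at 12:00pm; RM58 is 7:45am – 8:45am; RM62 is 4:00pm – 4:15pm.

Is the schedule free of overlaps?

Two intervals overlap when each starts before the other ends.
Sorted by start: RM58, RM59, RM60, RM61, RM62, RM63.
RM59 starts after RM58 ends, so nothing later overlaps RM58 either.
RM60 starts after RM59 ends, so nothing later overlaps RM59 either.
RM61 starts after RM60 ends, so nothing later overlaps RM60 either.
RM62 starts after RM61 ends, so nothing later overlaps RM61 either.
RM63 starts after RM62 ends.
Every pair is clear; the schedule has no overlaps.

Yes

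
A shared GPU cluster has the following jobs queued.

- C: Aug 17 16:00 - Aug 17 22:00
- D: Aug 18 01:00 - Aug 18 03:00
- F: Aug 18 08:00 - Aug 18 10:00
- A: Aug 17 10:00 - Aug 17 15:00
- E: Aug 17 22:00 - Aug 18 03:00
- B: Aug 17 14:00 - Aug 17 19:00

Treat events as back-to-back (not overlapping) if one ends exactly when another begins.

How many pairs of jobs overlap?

Sorted by start: A, B, C, E, D, F.
B starts before A ends → A and B overlap.
C starts after A ends; A is clear from here.
C starts before B ends → B and C overlap.
E starts after B ends; B is clear from here.
E starts exactly when C ends (back-to-back, no overlap); C is clear from here.
D starts before E ends → E and D overlap.
F starts after E ends.
F starts after D ends.
Overlapping pairs: A & B, B & C, D & E — 3 in total.

3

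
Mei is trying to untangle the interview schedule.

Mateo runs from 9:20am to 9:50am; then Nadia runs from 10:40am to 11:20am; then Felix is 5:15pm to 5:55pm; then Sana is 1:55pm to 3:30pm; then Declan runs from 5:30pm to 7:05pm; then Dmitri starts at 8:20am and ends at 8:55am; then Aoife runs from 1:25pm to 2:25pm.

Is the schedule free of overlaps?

Check each pair: they overlap iff neither finishes before the other starts.
Sorted by start: Dmitri, Mateo, Nadia, Aoife, Sana, Felix, Declan.
Mateo starts after Dmitri ends; Dmitri is clear from here.
Nadia starts after Mateo ends; Mateo is clear from here.
Aoife starts after Nadia ends; Nadia is clear from here.
Sana starts before Aoife ends → Aoife and Sana overlap.
That's a conflict, so the schedule is not conflict-free.

No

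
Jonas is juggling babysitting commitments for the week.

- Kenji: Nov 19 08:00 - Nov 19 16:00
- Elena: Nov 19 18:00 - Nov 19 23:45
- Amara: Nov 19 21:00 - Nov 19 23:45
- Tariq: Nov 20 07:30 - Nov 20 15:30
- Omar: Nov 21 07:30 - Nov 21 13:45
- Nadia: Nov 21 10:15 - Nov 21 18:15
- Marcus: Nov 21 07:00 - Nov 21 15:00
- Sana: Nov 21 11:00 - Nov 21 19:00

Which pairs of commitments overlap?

Sorted by start: Kenji, Elena, Amara, Tariq, Marcus, Omar, Nadia, Sana.
Elena starts after Kenji ends — done with Kenji.
Amara starts before Elena ends → Elena and Amara overlap.
Tariq starts after Elena ends — done with Elena.
Tariq starts after Amara ends — done with Amara.
Marcus starts after Tariq ends — done with Tariq.
Omar starts before Marcus ends → Marcus and Omar overlap.
Nadia starts before Marcus ends → Marcus and Nadia overlap.
Sana starts before Marcus ends → Marcus and Sana overlap.
Nadia starts before Omar ends → Omar and Nadia overlap.
Sana starts before Omar ends → Omar and Sana overlap.
Sana starts before Nadia ends → Nadia and Sana overlap.

Amara & Elena, Marcus & Nadia, Marcus & Omar, Marcus & Sana, Nadia & Omar, Nadia & Sana, Omar & Sana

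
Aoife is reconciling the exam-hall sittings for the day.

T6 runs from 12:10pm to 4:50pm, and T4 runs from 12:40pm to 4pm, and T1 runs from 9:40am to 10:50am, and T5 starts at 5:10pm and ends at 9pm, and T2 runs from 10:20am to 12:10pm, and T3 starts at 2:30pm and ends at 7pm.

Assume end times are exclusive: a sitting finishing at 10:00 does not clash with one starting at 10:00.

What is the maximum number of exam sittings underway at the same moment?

3

Walk through starts and ends in time order (an end at T is processed before a start at T):
9:40am start T1 → 1
10:20am start T2 → 2
10:50am end T1 → 1
12:10pm end T2 → 0
12:10pm start T6 → 1
12:40pm start T4 → 2
2:30pm start T3 → 3
4pm end T4 → 2
4:50pm end T6 → 1
5:10pm start T5 → 2
7pm end T3 → 1
9pm end T5 → 0
Peak is 3, at 2:30pm (T3, T4, T6).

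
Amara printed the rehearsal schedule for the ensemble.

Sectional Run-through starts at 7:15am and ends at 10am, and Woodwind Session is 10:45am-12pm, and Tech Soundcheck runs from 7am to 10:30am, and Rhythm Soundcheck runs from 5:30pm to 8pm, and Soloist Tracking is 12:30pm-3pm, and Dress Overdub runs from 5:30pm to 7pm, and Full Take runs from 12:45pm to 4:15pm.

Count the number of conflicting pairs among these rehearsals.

Two intervals overlap when each starts before the other ends.
Sorted by start: Tech Soundcheck, Sectional Run-through, Woodwind Session, Soloist Tracking, Full Take, Rhythm Soundcheck, Dress Overdub.
Sectional Run-through starts before Tech Soundcheck ends → Tech Soundcheck and Sectional Run-through overlap.
Woodwind Session starts after Tech Soundcheck ends, so nothing later overlaps Tech Soundcheck either.
Woodwind Session starts after Sectional Run-through ends, so nothing later overlaps Sectional Run-through either.
Soloist Tracking starts after Woodwind Session ends, so nothing later overlaps Woodwind Session either.
Full Take starts before Soloist Tracking ends → Soloist Tracking and Full Take overlap.
Rhythm Soundcheck starts after Soloist Tracking ends, so nothing later overlaps Soloist Tracking either.
Rhythm Soundcheck starts after Full Take ends, so nothing later overlaps Full Take either.
Dress Overdub starts before Rhythm Soundcheck ends → Rhythm Soundcheck and Dress Overdub overlap.
Overlapping pairs: Dress Overdub & Rhythm Soundcheck, Full Take & Soloist Tracking, Sectional Run-through & Tech Soundcheck — 3 in total.

3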